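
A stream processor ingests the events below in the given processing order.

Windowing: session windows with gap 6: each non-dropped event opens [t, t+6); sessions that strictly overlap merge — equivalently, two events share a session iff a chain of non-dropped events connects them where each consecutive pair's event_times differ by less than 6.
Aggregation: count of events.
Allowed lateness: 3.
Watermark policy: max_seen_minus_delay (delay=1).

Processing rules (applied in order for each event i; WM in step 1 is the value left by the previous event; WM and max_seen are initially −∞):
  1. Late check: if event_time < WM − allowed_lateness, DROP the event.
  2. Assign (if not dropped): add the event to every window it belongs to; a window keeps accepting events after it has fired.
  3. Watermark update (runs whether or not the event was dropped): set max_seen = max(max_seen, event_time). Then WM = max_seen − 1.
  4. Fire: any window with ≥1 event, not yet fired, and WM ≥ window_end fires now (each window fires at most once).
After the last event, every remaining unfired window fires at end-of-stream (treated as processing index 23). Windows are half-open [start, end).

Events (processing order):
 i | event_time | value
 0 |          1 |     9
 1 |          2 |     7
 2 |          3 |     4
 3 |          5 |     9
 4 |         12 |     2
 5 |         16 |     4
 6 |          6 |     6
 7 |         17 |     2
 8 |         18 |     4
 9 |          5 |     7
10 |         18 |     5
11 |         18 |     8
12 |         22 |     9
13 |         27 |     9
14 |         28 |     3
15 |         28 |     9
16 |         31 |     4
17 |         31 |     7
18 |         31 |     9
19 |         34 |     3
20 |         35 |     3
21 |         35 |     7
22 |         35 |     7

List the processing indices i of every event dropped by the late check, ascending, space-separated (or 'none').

i=0 t=1 v=9: → [1,7); WM=0
i=1 t=2 v=7: → [1,8); WM=1
i=2 t=3 v=4: → [1,9); WM=2
i=3 t=5 v=9: → [1,11); WM=4
i=4 t=12 v=2: → [12,18); WM=11
i=5 t=16 v=4: → [12,22); WM=15
i=6 t=6 v=6: DROP (t<15-3); WM=15
i=7 t=17 v=2: → [12,23); WM=16
i=8 t=18 v=4: → [12,24); WM=17
i=9 t=5 v=7: DROP (t<17-3); WM=17
i=10 t=18 v=5: → [12,24); WM=17
i=11 t=18 v=8: → [12,24); WM=17
i=12 t=22 v=9: → [12,28); WM=21
i=13 t=27 v=9: → [12,33); WM=26
i=14 t=28 v=3: → [12,34); WM=27
i=15 t=28 v=9: → [12,34); WM=27
i=16 t=31 v=4: → [12,37); WM=30
i=17 t=31 v=7: → [12,37); WM=30
i=18 t=31 v=9: → [12,37); WM=30
i=19 t=34 v=3: → [12,40); WM=33
i=20 t=35 v=3: → [12,41); WM=34
i=21 t=35 v=7: → [12,41); WM=34
i=22 t=35 v=7: → [12,41); WM=34

6 9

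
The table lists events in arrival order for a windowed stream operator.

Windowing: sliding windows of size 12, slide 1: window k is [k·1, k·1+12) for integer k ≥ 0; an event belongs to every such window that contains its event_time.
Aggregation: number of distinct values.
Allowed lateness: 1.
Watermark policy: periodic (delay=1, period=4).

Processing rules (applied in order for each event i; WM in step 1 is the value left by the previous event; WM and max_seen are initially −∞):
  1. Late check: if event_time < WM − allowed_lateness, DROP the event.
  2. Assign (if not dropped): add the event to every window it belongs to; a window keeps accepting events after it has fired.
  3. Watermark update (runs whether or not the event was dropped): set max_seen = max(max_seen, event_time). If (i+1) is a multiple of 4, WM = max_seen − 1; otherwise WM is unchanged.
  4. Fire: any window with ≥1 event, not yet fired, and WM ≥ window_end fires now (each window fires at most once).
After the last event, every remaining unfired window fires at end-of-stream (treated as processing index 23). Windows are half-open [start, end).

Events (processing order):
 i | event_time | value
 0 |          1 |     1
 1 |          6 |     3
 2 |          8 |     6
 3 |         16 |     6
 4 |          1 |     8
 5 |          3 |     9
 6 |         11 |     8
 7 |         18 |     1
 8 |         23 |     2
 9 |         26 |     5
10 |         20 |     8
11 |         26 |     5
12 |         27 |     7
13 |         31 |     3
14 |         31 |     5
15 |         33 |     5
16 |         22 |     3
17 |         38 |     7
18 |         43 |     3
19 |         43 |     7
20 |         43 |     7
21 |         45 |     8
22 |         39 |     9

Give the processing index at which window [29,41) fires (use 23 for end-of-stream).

19

i=0 t=1 v=1: → [1,13),[0,12); WM=−∞
i=1 t=6 v=3: → [6,18),[5,17),[4,16),[3,15),[2,14),[1,13),[0,12); WM=−∞
i=2 t=8 v=6: → [8,20),[7,19),[6,18),[5,17),[4,16),[3,15),[2,14),[1,13),[0,12); WM=−∞
i=3 t=16 v=6: → [16,28),[15,27),[14,26),[13,25),[12,24),[11,23),[10,22),[9,21),[8,20),[7,19),[6,18),[5,17); WM=15; [0,12) fires=3 [1,13) fires=3 [2,14) fires=2 [3,15) fires=2
i=4 t=1 v=8: DROP (t<15-1); WM=15
i=5 t=3 v=9: DROP (t<15-1); WM=15
i=6 t=11 v=8: DROP (t<15-1); WM=15
i=7 t=18 v=1: → [18,30),[17,29),[16,28),[15,27),[14,26),[13,25),[12,24),[11,23),[10,22),[9,21),[8,20),[7,19); WM=17; [4,16) fires=2 [5,17) fires=2
i=8 t=23 v=2: → [23,35),[22,34),[21,33),[20,32),[19,31),[18,30),[17,29),[16,28),[15,27),[14,26),[13,25),[12,24); WM=17
i=9 t=26 v=5: → [26,38),[25,37),[24,36),[23,35),[22,34),[21,33),[20,32),[19,31),[18,30),[17,29),[16,28),[15,27); WM=17
i=10 t=20 v=8: → [20,32),[19,31),[18,30),[17,29),[16,28),[15,27),[14,26),[13,25),[12,24),[11,23),[10,22),[9,21); WM=17
i=11 t=26 v=5: → [26,38),[25,37),[24,36),[23,35),[22,34),[21,33),[20,32),[19,31),[18,30),[17,29),[16,28),[15,27); WM=25; [6,18) fires=2 [7,19) fires=2 [8,20) fires=2 [9,21) fires=3 [10,22) fires=3 [11,23) fires=3 [12,24) fires=4 [13,25) fires=4
i=12 t=27 v=7: → [27,39),[26,38),[25,37),[24,36),[23,35),[22,34),[21,33),[20,32),[19,31),[18,30),[17,29),[16,28); WM=25
i=13 t=31 v=3: → [31,43),[30,42),[29,41),[28,40),[27,39),[26,38),[25,37),[24,36),[23,35),[22,34),[21,33),[20,32); WM=25
i=14 t=31 v=5: → [31,43),[30,42),[29,41),[28,40),[27,39),[26,38),[25,37),[24,36),[23,35),[22,34),[21,33),[20,32); WM=25
i=15 t=33 v=5: → [33,45),[32,44),[31,43),[30,42),[29,41),[28,40),[27,39),[26,38),[25,37),[24,36),[23,35),[22,34); WM=32; [14,26) fires=4 [15,27) fires=5 [16,28) fires=6 [17,29) fires=5 [18,30) fires=5 [19,31) fires=4 [20,32) fires=5
i=16 t=22 v=3: DROP (t<32-1); WM=32
i=17 t=38 v=7: → [38,50),[37,49),[36,48),[35,47),[34,46),[33,45),[32,44),[31,43),[30,42),[29,41),[28,40),[27,39); WM=32
i=18 t=43 v=3: → [43,55),[42,54),[41,53),[40,52),[39,51),[38,50),[37,49),[36,48),[35,47),[34,46),[33,45),[32,44); WM=32
i=19 t=43 v=7: → [43,55),[42,54),[41,53),[40,52),[39,51),[38,50),[37,49),[36,48),[35,47),[34,46),[33,45),[32,44); WM=42; [21,33) fires=4 [22,34) fires=4 [23,35) fires=4 [24,36) fires=3 [25,37) fires=3 [26,38) fires=3 [27,39) fires=3 [28,40) fires=3 [29,41) fires=3 [30,42) fires=3
i=20 t=43 v=7: → [43,55),[42,54),[41,53),[40,52),[39,51),[38,50),[37,49),[36,48),[35,47),[34,46),[33,45),[32,44); WM=42
i=21 t=45 v=8: → [45,57),[44,56),[43,55),[42,54),[41,53),[40,52),[39,51),[38,50),[37,49),[36,48),[35,47),[34,46); WM=42
i=22 t=39 v=9: DROP (t<42-1); WM=42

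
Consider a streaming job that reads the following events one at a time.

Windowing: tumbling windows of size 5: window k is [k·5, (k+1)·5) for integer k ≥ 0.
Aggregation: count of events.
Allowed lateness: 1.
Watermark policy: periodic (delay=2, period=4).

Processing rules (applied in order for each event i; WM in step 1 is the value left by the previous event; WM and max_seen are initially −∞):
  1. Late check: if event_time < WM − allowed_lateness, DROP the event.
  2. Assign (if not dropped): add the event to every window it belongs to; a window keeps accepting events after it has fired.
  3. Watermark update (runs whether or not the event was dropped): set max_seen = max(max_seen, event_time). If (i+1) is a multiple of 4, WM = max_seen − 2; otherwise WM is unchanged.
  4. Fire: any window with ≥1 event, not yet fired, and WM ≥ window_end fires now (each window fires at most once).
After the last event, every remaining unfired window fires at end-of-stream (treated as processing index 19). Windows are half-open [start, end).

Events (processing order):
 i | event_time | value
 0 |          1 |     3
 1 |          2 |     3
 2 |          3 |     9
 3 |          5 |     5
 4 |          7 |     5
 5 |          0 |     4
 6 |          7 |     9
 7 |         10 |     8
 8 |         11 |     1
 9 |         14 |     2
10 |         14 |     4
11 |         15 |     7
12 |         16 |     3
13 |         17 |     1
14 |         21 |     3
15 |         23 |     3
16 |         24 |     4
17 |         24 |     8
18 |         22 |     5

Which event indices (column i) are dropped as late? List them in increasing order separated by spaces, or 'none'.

5

i=0 t=1 v=3: → [0,5); WM=−∞
i=1 t=2 v=3: → [0,5); WM=−∞
i=2 t=3 v=9: → [0,5); WM=−∞
i=3 t=5 v=5: → [5,10); WM=3
i=4 t=7 v=5: → [5,10); WM=3
i=5 t=0 v=4: DROP (t<3-1); WM=3
i=6 t=7 v=9: → [5,10); WM=3
i=7 t=10 v=8: → [10,15); WM=8; [0,5) fires=3
i=8 t=11 v=1: → [10,15); WM=8
i=9 t=14 v=2: → [10,15); WM=8
i=10 t=14 v=4: → [10,15); WM=8
i=11 t=15 v=7: → [15,20); WM=13; [5,10) fires=3
i=12 t=16 v=3: → [15,20); WM=13
i=13 t=17 v=1: → [15,20); WM=13
i=14 t=21 v=3: → [20,25); WM=13
i=15 t=23 v=3: → [20,25); WM=21; [10,15) fires=4 [15,20) fires=3
i=16 t=24 v=4: → [20,25); WM=21
i=17 t=24 v=8: → [20,25); WM=21
i=18 t=22 v=5: → [20,25); WM=21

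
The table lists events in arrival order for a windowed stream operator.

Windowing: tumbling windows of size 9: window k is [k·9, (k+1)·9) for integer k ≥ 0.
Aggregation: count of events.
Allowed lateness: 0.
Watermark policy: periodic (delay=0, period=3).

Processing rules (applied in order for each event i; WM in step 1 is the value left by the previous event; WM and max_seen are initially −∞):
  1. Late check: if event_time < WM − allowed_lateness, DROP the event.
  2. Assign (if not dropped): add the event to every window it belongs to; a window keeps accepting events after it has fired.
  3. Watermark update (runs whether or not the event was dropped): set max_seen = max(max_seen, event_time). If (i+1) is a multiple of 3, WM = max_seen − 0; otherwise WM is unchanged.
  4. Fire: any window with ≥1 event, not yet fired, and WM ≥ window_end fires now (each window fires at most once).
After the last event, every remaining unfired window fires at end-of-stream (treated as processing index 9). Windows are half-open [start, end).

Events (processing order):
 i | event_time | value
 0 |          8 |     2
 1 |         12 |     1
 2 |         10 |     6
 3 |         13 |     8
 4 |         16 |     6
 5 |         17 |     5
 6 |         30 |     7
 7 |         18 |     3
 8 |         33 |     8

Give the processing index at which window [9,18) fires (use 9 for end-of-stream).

8

i=0 t=8 v=2: → [0,9); WM=−∞
i=1 t=12 v=1: → [9,18); WM=−∞
i=2 t=10 v=6: → [9,18); WM=12; [0,9) fires=1
i=3 t=13 v=8: → [9,18); WM=12
i=4 t=16 v=6: → [9,18); WM=12
i=5 t=17 v=5: → [9,18); WM=17
i=6 t=30 v=7: → [27,36); WM=17
i=7 t=18 v=3: → [18,27); WM=17
i=8 t=33 v=8: → [27,36); WM=33; [9,18) fires=5 [18,27) fires=1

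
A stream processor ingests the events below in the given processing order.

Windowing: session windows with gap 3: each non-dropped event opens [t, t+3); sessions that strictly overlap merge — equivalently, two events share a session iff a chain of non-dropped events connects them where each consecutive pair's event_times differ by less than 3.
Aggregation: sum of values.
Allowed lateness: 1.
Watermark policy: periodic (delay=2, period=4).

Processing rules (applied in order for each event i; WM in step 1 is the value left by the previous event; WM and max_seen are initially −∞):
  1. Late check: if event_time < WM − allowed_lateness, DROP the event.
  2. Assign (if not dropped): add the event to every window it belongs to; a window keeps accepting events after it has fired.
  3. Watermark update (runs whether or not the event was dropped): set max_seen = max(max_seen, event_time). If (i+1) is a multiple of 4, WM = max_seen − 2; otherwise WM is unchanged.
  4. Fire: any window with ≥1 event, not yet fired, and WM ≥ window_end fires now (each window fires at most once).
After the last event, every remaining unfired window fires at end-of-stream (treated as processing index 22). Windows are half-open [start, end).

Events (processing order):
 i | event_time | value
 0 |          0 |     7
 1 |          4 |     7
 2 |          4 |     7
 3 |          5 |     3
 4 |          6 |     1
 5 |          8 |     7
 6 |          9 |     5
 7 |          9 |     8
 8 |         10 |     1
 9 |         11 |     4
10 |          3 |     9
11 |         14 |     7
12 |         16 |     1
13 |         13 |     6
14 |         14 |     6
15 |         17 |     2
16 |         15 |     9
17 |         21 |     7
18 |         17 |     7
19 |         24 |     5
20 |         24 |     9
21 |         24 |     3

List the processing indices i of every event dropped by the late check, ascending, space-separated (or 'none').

10

i=0 t=0 v=7: → [0,3); WM=−∞
i=1 t=4 v=7: → [4,7); WM=−∞
i=2 t=4 v=7: → [4,7); WM=−∞
i=3 t=5 v=3: → [4,8); WM=3
i=4 t=6 v=1: → [4,9); WM=3
i=5 t=8 v=7: → [4,11); WM=3
i=6 t=9 v=5: → [4,12); WM=3
i=7 t=9 v=8: → [4,12); WM=7
i=8 t=10 v=1: → [4,13); WM=7
i=9 t=11 v=4: → [4,14); WM=7
i=10 t=3 v=9: DROP (t<7-1); WM=7
i=11 t=14 v=7: → [14,17); WM=12
i=12 t=16 v=1: → [14,19); WM=12
i=13 t=13 v=6: → [4,19); WM=12
i=14 t=14 v=6: → [4,19); WM=12
i=15 t=17 v=2: → [4,20); WM=15
i=16 t=15 v=9: → [4,20); WM=15
i=17 t=21 v=7: → [21,24); WM=15
i=18 t=17 v=7: → [4,20); WM=15
i=19 t=24 v=5: → [24,27); WM=22
i=20 t=24 v=9: → [24,27); WM=22
i=21 t=24 v=3: → [24,27); WM=22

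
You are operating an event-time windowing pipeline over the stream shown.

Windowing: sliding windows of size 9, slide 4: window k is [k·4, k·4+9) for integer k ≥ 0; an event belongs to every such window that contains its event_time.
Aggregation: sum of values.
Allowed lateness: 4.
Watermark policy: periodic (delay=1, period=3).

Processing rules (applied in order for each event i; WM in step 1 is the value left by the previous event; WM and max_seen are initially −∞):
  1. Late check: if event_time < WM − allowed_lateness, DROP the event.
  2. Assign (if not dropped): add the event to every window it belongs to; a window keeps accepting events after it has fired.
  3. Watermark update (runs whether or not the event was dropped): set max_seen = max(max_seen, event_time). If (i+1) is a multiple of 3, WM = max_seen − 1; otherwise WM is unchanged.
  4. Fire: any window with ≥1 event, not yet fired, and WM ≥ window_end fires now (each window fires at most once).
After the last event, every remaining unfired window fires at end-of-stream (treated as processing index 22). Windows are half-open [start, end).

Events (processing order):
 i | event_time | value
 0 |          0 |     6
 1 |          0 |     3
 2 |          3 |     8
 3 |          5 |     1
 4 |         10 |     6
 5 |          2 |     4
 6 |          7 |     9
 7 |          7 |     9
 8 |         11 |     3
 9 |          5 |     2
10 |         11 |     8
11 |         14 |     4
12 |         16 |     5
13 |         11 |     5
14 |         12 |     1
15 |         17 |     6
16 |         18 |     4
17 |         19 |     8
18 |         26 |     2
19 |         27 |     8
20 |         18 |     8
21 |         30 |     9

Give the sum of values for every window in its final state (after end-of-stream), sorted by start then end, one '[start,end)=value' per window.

[0,9)=40 [4,13)=42 [8,17)=32 [12,21)=36 [16,25)=31 [20,29)=10 [24,33)=19 [28,37)=9

i=0 t=0 v=6: → [0,9); WM=−∞
i=1 t=0 v=3: → [0,9); WM=−∞
i=2 t=3 v=8: → [0,9); WM=2
i=3 t=5 v=1: → [4,13),[0,9); WM=2
i=4 t=10 v=6: → [8,17),[4,13); WM=2
i=5 t=2 v=4: → [0,9); WM=9; [0,9) fires=22
i=6 t=7 v=9: → [4,13),[0,9); WM=9
i=7 t=7 v=9: → [4,13),[0,9); WM=9
i=8 t=11 v=3: → [8,17),[4,13); WM=10
i=9 t=5 v=2: DROP (t<10-4); WM=10
i=10 t=11 v=8: → [8,17),[4,13); WM=10
i=11 t=14 v=4: → [12,21),[8,17); WM=13; [4,13) fires=36
i=12 t=16 v=5: → [16,25),[12,21),[8,17); WM=13
i=13 t=11 v=5: → [8,17),[4,13); WM=13
i=14 t=12 v=1: → [12,21),[8,17),[4,13); WM=15
i=15 t=17 v=6: → [16,25),[12,21); WM=15
i=16 t=18 v=4: → [16,25),[12,21); WM=15
i=17 t=19 v=8: → [16,25),[12,21); WM=18; [8,17) fires=32
i=18 t=26 v=2: → [24,33),[20,29); WM=18
i=19 t=27 v=8: → [24,33),[20,29); WM=18
i=20 t=18 v=8: → [16,25),[12,21); WM=26; [12,21) fires=36 [16,25) fires=31
i=21 t=30 v=9: → [28,37),[24,33); WM=26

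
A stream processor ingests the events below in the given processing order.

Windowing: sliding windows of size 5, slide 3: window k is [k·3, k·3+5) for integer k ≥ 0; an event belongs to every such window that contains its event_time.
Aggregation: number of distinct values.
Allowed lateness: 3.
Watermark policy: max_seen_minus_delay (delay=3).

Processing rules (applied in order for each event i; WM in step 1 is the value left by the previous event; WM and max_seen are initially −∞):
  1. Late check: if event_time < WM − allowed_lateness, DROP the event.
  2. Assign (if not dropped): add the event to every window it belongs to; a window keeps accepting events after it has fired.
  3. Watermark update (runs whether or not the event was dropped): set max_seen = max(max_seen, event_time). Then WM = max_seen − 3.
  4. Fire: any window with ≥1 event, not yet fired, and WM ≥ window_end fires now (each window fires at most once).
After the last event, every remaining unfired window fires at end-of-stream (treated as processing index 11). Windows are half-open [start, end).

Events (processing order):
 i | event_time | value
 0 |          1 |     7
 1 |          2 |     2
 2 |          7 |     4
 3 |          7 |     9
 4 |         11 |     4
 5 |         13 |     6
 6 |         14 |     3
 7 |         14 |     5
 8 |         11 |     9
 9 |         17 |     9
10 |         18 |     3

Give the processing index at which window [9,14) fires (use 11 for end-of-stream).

i=0 t=1 v=7: → [0,5); WM=-2
i=1 t=2 v=2: → [0,5); WM=-1
i=2 t=7 v=4: → [6,11),[3,8); WM=4
i=3 t=7 v=9: → [6,11),[3,8); WM=4
i=4 t=11 v=4: → [9,14); WM=8; [0,5) fires=2 [3,8) fires=2
i=5 t=13 v=6: → [12,17),[9,14); WM=10
i=6 t=14 v=3: → [12,17); WM=11; [6,11) fires=2
i=7 t=14 v=5: → [12,17); WM=11
i=8 t=11 v=9: → [9,14); WM=11
i=9 t=17 v=9: → [15,20); WM=14; [9,14) fires=3
i=10 t=18 v=3: → [18,23),[15,20); WM=15

9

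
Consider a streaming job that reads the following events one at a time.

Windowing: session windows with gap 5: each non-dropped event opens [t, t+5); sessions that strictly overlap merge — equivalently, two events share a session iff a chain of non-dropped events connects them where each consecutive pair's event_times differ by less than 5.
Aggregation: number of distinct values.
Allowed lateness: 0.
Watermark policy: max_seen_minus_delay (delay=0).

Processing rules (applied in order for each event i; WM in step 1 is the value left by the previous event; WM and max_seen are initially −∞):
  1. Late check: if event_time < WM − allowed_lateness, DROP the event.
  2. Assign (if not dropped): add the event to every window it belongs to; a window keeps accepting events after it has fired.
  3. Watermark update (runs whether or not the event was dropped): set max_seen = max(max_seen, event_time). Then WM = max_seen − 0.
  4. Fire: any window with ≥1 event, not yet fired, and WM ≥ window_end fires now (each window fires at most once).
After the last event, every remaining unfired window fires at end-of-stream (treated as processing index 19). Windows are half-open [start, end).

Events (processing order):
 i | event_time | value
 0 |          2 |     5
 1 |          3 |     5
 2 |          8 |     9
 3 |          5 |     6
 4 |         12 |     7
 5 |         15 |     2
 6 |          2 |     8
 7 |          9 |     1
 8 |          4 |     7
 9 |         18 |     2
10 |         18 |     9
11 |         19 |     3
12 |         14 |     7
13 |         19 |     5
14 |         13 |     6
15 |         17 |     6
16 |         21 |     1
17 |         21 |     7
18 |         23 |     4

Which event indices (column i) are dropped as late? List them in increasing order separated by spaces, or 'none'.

i=0 t=2 v=5: → [2,7); WM=2
i=1 t=3 v=5: → [2,8); WM=3
i=2 t=8 v=9: → [8,13); WM=8
i=3 t=5 v=6: DROP (t<8-0); WM=8
i=4 t=12 v=7: → [8,17); WM=12
i=5 t=15 v=2: → [8,20); WM=15
i=6 t=2 v=8: DROP (t<15-0); WM=15
i=7 t=9 v=1: DROP (t<15-0); WM=15
i=8 t=4 v=7: DROP (t<15-0); WM=15
i=9 t=18 v=2: → [8,23); WM=18
i=10 t=18 v=9: → [8,23); WM=18
i=11 t=19 v=3: → [8,24); WM=19
i=12 t=14 v=7: DROP (t<19-0); WM=19
i=13 t=19 v=5: → [8,24); WM=19
i=14 t=13 v=6: DROP (t<19-0); WM=19
i=15 t=17 v=6: DROP (t<19-0); WM=19
i=16 t=21 v=1: → [8,26); WM=21
i=17 t=21 v=7: → [8,26); WM=21
i=18 t=23 v=4: → [8,28); WM=23

3 6 7 8 12 14 15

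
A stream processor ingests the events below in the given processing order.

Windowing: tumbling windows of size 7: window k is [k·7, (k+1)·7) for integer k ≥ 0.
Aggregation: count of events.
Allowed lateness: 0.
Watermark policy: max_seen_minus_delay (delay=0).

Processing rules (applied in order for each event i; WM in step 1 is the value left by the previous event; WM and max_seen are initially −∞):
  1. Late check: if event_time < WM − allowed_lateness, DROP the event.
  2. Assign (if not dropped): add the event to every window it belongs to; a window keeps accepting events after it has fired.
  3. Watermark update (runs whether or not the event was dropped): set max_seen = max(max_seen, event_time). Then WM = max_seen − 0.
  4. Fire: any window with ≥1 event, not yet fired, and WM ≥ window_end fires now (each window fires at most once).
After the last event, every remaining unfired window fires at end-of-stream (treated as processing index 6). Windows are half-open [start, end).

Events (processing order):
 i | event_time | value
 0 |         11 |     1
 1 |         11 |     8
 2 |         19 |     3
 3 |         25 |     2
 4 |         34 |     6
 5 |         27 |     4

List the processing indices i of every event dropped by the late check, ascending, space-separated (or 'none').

i=0 t=11 v=1: → [7,14); WM=11
i=1 t=11 v=8: → [7,14); WM=11
i=2 t=19 v=3: → [14,21); WM=19; [7,14) fires=2
i=3 t=25 v=2: → [21,28); WM=25; [14,21) fires=1
i=4 t=34 v=6: → [28,35); WM=34; [21,28) fires=1
i=5 t=27 v=4: DROP (t<34-0); WM=34

5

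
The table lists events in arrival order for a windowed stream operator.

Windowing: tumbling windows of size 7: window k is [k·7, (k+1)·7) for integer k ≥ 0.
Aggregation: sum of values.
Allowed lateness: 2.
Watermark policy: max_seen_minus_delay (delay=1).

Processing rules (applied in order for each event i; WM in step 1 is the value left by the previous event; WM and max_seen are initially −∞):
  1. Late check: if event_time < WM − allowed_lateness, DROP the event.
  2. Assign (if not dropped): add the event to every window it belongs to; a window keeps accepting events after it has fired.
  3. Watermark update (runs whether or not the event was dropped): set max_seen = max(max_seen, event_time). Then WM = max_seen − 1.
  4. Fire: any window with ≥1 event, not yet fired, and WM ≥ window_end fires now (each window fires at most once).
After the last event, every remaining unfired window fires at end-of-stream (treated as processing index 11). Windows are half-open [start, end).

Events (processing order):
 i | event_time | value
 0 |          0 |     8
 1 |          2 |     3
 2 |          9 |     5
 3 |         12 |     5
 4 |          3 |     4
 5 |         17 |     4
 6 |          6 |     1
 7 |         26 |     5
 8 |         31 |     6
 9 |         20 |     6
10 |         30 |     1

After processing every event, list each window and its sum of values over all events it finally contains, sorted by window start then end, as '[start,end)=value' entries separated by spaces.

[0,7)=11 [7,14)=10 [14,21)=4 [21,28)=5 [28,35)=7

i=0 t=0 v=8: → [0,7); WM=-1
i=1 t=2 v=3: → [0,7); WM=1
i=2 t=9 v=5: → [7,14); WM=8; [0,7) fires=11
i=3 t=12 v=5: → [7,14); WM=11
i=4 t=3 v=4: DROP (t<11-2); WM=11
i=5 t=17 v=4: → [14,21); WM=16; [7,14) fires=10
i=6 t=6 v=1: DROP (t<16-2); WM=16
i=7 t=26 v=5: → [21,28); WM=25; [14,21) fires=4
i=8 t=31 v=6: → [28,35); WM=30; [21,28) fires=5
i=9 t=20 v=6: DROP (t<30-2); WM=30
i=10 t=30 v=1: → [28,35); WM=30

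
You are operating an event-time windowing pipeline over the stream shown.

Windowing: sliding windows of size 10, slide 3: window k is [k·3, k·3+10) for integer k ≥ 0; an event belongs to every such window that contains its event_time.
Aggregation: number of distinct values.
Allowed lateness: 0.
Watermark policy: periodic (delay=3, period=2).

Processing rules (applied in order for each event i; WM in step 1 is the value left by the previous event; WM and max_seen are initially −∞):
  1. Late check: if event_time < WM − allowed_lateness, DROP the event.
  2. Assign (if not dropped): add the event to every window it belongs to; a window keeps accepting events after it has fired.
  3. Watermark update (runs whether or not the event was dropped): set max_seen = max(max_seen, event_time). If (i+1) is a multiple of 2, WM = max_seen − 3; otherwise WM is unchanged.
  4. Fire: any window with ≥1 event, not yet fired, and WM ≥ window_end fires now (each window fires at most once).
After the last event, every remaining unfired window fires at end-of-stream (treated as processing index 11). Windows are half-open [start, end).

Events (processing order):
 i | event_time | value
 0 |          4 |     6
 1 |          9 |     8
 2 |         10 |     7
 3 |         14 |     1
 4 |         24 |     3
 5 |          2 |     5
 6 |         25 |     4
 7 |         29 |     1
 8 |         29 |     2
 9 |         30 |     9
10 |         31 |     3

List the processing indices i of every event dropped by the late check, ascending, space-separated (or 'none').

5

i=0 t=4 v=6: → [3,13),[0,10); WM=−∞
i=1 t=9 v=8: → [9,19),[6,16),[3,13),[0,10); WM=6
i=2 t=10 v=7: → [9,19),[6,16),[3,13); WM=6
i=3 t=14 v=1: → [12,22),[9,19),[6,16); WM=11; [0,10) fires=2
i=4 t=24 v=3: → [24,34),[21,31),[18,28),[15,25); WM=11
i=5 t=2 v=5: DROP (t<11-0); WM=21; [3,13) fires=3 [6,16) fires=3 [9,19) fires=3
i=6 t=25 v=4: → [24,34),[21,31),[18,28); WM=21
i=7 t=29 v=1: → [27,37),[24,34),[21,31); WM=26; [12,22) fires=1 [15,25) fires=1
i=8 t=29 v=2: → [27,37),[24,34),[21,31); WM=26
i=9 t=30 v=9: → [30,40),[27,37),[24,34),[21,31); WM=27
i=10 t=31 v=3: → [30,40),[27,37),[24,34); WM=27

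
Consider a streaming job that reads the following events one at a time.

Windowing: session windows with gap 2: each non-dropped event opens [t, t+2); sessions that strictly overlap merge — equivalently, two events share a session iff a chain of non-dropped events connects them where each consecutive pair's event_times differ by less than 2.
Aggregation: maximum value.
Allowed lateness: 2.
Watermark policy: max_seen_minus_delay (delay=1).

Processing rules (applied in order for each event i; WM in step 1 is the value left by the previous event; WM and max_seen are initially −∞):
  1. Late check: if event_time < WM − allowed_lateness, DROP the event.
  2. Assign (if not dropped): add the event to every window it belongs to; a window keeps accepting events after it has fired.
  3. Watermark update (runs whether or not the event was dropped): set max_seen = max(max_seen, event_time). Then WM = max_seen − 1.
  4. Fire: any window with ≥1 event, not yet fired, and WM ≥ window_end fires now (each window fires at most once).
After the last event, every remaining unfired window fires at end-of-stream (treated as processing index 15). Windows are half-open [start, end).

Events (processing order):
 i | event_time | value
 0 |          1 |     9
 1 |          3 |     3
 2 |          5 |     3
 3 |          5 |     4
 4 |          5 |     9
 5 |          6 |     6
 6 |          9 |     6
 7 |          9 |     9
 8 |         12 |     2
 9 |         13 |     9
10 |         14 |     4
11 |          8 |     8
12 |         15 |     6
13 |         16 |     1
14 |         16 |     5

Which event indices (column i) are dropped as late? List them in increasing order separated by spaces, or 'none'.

i=0 t=1 v=9: → [1,3); WM=0
i=1 t=3 v=3: → [3,5); WM=2
i=2 t=5 v=3: → [5,7); WM=4
i=3 t=5 v=4: → [5,7); WM=4
i=4 t=5 v=9: → [5,7); WM=4
i=5 t=6 v=6: → [5,8); WM=5
i=6 t=9 v=6: → [9,11); WM=8
i=7 t=9 v=9: → [9,11); WM=8
i=8 t=12 v=2: → [12,14); WM=11
i=9 t=13 v=9: → [12,15); WM=12
i=10 t=14 v=4: → [12,16); WM=13
i=11 t=8 v=8: DROP (t<13-2); WM=13
i=12 t=15 v=6: → [12,17); WM=14
i=13 t=16 v=1: → [12,18); WM=15
i=14 t=16 v=5: → [12,18); WM=15

11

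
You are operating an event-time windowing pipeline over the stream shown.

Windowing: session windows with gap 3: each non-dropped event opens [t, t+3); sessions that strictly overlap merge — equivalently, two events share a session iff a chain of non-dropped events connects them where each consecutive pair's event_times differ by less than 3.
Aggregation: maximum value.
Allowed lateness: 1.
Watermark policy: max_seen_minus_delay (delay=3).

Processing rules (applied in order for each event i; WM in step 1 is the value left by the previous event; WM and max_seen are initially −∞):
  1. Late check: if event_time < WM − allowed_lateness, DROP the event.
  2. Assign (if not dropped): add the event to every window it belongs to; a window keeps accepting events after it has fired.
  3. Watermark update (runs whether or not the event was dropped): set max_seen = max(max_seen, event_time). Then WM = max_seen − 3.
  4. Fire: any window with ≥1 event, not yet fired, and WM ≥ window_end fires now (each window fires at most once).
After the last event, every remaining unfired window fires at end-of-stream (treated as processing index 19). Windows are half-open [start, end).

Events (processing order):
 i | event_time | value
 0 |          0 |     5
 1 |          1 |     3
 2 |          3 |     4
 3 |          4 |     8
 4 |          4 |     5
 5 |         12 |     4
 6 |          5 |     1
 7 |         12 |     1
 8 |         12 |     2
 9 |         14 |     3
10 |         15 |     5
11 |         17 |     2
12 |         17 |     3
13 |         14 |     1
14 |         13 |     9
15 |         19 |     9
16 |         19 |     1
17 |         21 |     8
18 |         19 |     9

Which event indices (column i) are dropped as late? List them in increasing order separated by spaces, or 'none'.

6

i=0 t=0 v=5: → [0,3); WM=-3
i=1 t=1 v=3: → [0,4); WM=-2
i=2 t=3 v=4: → [0,6); WM=0
i=3 t=4 v=8: → [0,7); WM=1
i=4 t=4 v=5: → [0,7); WM=1
i=5 t=12 v=4: → [12,15); WM=9
i=6 t=5 v=1: DROP (t<9-1); WM=9
i=7 t=12 v=1: → [12,15); WM=9
i=8 t=12 v=2: → [12,15); WM=9
i=9 t=14 v=3: → [12,17); WM=11
i=10 t=15 v=5: → [12,18); WM=12
i=11 t=17 v=2: → [12,20); WM=14
i=12 t=17 v=3: → [12,20); WM=14
i=13 t=14 v=1: → [12,20); WM=14
i=14 t=13 v=9: → [12,20); WM=14
i=15 t=19 v=9: → [12,22); WM=16
i=16 t=19 v=1: → [12,22); WM=16
i=17 t=21 v=8: → [12,24); WM=18
i=18 t=19 v=9: → [12,24); WM=18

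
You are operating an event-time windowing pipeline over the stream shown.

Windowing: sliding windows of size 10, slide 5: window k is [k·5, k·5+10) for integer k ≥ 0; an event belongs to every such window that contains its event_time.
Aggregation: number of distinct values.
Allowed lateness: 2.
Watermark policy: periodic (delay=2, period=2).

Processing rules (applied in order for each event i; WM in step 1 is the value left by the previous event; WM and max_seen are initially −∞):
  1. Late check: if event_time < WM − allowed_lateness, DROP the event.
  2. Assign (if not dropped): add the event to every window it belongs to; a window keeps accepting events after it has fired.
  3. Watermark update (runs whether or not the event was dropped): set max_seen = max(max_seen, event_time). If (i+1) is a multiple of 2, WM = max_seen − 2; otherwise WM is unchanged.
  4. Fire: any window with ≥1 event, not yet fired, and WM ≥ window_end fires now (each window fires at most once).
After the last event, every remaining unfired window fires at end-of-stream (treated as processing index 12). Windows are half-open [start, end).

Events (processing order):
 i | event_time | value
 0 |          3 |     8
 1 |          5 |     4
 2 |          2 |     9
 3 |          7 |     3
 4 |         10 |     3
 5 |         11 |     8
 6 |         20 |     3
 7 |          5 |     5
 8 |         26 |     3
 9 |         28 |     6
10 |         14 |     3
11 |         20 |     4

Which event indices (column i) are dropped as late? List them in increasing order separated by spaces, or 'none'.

i=0 t=3 v=8: → [0,10); WM=−∞
i=1 t=5 v=4: → [5,15),[0,10); WM=3
i=2 t=2 v=9: → [0,10); WM=3
i=3 t=7 v=3: → [5,15),[0,10); WM=5
i=4 t=10 v=3: → [10,20),[5,15); WM=5
i=5 t=11 v=8: → [10,20),[5,15); WM=9
i=6 t=20 v=3: → [20,30),[15,25); WM=9
i=7 t=5 v=5: DROP (t<9-2); WM=18; [0,10) fires=4 [5,15) fires=3
i=8 t=26 v=3: → [25,35),[20,30); WM=18
i=9 t=28 v=6: → [25,35),[20,30); WM=26; [10,20) fires=2 [15,25) fires=1
i=10 t=14 v=3: DROP (t<26-2); WM=26
i=11 t=20 v=4: DROP (t<26-2); WM=26

7 10 11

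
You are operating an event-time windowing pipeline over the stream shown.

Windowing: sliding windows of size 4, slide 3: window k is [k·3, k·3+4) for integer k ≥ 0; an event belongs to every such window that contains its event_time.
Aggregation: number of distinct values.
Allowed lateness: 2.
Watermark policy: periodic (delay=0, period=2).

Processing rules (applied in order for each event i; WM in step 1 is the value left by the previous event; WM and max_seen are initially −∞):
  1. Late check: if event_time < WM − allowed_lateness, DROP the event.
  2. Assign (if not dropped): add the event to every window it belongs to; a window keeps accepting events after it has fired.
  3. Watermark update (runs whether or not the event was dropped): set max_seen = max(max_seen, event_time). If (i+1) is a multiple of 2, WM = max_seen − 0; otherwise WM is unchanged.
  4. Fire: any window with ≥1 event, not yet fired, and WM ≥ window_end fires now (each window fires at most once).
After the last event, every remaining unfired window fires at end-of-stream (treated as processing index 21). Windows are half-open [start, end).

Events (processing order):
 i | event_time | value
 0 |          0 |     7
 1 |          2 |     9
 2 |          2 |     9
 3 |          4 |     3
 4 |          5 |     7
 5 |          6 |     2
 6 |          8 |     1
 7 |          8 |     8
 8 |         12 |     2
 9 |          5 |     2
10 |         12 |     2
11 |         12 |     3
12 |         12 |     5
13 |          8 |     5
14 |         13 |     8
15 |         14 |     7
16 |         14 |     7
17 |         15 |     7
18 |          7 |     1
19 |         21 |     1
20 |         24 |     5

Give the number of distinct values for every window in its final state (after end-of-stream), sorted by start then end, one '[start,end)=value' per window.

[0,4)=2 [3,7)=3 [6,10)=3 [9,13)=3 [12,16)=5 [15,19)=1 [18,22)=1 [21,25)=2 [24,28)=1

i=0 t=0 v=7: → [0,4); WM=−∞
i=1 t=2 v=9: → [0,4); WM=2
i=2 t=2 v=9: → [0,4); WM=2
i=3 t=4 v=3: → [3,7); WM=4; [0,4) fires=2
i=4 t=5 v=7: → [3,7); WM=4
i=5 t=6 v=2: → [6,10),[3,7); WM=6
i=6 t=8 v=1: → [6,10); WM=6
i=7 t=8 v=8: → [6,10); WM=8; [3,7) fires=3
i=8 t=12 v=2: → [12,16),[9,13); WM=8
i=9 t=5 v=2: DROP (t<8-2); WM=12; [6,10) fires=3
i=10 t=12 v=2: → [12,16),[9,13); WM=12
i=11 t=12 v=3: → [12,16),[9,13); WM=12
i=12 t=12 v=5: → [12,16),[9,13); WM=12
i=13 t=8 v=5: DROP (t<12-2); WM=12
i=14 t=13 v=8: → [12,16); WM=12
i=15 t=14 v=7: → [12,16); WM=14; [9,13) fires=3
i=16 t=14 v=7: → [12,16); WM=14
i=17 t=15 v=7: → [15,19),[12,16); WM=15
i=18 t=7 v=1: DROP (t<15-2); WM=15
i=19 t=21 v=1: → [21,25),[18,22); WM=21; [12,16) fires=5 [15,19) fires=1
i=20 t=24 v=5: → [24,28),[21,25); WM=21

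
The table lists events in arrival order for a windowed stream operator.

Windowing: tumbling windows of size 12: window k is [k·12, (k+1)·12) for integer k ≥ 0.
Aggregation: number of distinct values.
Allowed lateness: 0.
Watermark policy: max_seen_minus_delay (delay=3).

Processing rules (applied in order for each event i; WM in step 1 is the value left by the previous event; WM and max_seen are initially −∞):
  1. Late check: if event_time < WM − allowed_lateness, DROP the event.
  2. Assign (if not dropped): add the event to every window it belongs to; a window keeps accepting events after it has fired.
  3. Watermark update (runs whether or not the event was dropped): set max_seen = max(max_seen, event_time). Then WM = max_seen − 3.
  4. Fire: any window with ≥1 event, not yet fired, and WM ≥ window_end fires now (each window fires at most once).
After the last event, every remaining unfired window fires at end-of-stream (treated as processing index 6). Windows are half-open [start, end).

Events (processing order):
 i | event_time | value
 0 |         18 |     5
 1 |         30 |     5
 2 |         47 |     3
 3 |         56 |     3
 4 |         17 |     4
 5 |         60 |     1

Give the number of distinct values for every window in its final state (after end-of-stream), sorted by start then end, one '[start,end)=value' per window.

[12,24)=1 [24,36)=1 [36,48)=1 [48,60)=1 [60,72)=1

i=0 t=18 v=5: → [12,24); WM=15
i=1 t=30 v=5: → [24,36); WM=27; [12,24) fires=1
i=2 t=47 v=3: → [36,48); WM=44; [24,36) fires=1
i=3 t=56 v=3: → [48,60); WM=53; [36,48) fires=1
i=4 t=17 v=4: DROP (t<53-0); WM=53
i=5 t=60 v=1: → [60,72); WM=57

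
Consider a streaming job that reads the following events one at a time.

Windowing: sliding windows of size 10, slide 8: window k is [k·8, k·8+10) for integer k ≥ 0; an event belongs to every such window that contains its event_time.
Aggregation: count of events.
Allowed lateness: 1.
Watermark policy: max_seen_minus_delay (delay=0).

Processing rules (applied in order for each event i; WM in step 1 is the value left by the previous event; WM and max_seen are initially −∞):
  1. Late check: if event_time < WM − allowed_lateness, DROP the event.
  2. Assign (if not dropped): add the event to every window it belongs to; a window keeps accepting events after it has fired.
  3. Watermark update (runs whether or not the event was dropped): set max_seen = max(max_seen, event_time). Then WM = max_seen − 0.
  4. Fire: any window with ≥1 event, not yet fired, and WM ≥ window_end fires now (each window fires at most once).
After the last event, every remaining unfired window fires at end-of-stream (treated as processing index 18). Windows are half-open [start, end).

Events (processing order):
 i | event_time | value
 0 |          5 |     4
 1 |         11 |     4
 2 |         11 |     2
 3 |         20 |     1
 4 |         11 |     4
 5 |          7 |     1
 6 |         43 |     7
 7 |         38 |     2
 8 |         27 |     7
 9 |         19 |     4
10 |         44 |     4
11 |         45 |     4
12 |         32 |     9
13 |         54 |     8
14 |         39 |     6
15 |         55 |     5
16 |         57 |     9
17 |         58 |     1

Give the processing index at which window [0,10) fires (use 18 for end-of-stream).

1

i=0 t=5 v=4: → [0,10); WM=5
i=1 t=11 v=4: → [8,18); WM=11; [0,10) fires=1
i=2 t=11 v=2: → [8,18); WM=11
i=3 t=20 v=1: → [16,26); WM=20; [8,18) fires=2
i=4 t=11 v=4: DROP (t<20-1); WM=20
i=5 t=7 v=1: DROP (t<20-1); WM=20
i=6 t=43 v=7: → [40,50); WM=43; [16,26) fires=1
i=7 t=38 v=2: DROP (t<43-1); WM=43
i=8 t=27 v=7: DROP (t<43-1); WM=43
i=9 t=19 v=4: DROP (t<43-1); WM=43
i=10 t=44 v=4: → [40,50); WM=44
i=11 t=45 v=4: → [40,50); WM=45
i=12 t=32 v=9: DROP (t<45-1); WM=45
i=13 t=54 v=8: → [48,58); WM=54; [40,50) fires=3
i=14 t=39 v=6: DROP (t<54-1); WM=54
i=15 t=55 v=5: → [48,58); WM=55
i=16 t=57 v=9: → [56,66),[48,58); WM=57
i=17 t=58 v=1: → [56,66); WM=58; [48,58) fires=3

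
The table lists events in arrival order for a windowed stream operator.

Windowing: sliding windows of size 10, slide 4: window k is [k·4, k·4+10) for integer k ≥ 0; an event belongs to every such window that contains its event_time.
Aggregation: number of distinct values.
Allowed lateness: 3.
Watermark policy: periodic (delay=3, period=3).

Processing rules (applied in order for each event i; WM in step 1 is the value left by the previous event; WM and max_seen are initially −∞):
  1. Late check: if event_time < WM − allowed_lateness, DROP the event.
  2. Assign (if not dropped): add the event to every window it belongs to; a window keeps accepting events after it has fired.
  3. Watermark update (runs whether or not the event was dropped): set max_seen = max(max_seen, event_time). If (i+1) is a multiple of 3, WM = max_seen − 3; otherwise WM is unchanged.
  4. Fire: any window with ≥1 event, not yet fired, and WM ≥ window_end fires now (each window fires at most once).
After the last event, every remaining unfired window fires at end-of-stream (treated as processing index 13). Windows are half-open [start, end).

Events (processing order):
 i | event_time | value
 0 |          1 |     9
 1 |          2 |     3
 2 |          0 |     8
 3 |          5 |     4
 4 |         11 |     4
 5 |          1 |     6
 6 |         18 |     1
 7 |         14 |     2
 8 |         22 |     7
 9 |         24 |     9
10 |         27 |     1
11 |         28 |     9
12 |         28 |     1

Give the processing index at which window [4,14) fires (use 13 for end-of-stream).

8

i=0 t=1 v=9: → [0,10); WM=−∞
i=1 t=2 v=3: → [0,10); WM=−∞
i=2 t=0 v=8: → [0,10); WM=-1
i=3 t=5 v=4: → [4,14),[0,10); WM=-1
i=4 t=11 v=4: → [8,18),[4,14); WM=-1
i=5 t=1 v=6: → [0,10); WM=8
i=6 t=18 v=1: → [16,26),[12,22); WM=8
i=7 t=14 v=2: → [12,22),[8,18); WM=8
i=8 t=22 v=7: → [20,30),[16,26); WM=19; [0,10) fires=5 [4,14) fires=1 [8,18) fires=2
i=9 t=24 v=9: → [24,34),[20,30),[16,26); WM=19
i=10 t=27 v=1: → [24,34),[20,30); WM=19
i=11 t=28 v=9: → [28,38),[24,34),[20,30); WM=25; [12,22) fires=2
i=12 t=28 v=1: → [28,38),[24,34),[20,30); WM=25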